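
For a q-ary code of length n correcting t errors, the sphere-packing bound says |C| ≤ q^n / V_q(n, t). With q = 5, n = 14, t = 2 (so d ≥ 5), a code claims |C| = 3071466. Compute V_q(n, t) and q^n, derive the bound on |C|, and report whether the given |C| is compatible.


V_q(n, t) = 1513, q^n = 6103515625, Hamming bound = 4034048, |C| = 3071466 ≤ bound (satisfied).

Step 1: Compute V_q(n, t) = Σ_{j=0}^2 C(n, j) (q−1)^j.
  j = 0: C(14,0)·(4)^0 = 1·1 = 1.
  j = 1: C(14,1)·(4)^1 = 14·4 = 56.
  j = 2: C(14,2)·(4)^2 = 91·16 = 1456.
  V_q(n, t) = 1 + 56 + 1456 = 1513.
Step 2: q^n = 5^14 = 6103515625.
Step 3: Hamming bound ⌊q^n / V_q(n,t)⌋ = ⌊6103515625/1513⌋ = 4034048.
Step 4: Compare |C| = 3071466 to 4034048: satisfied.
The claimed |C| lies below the Hamming bound.


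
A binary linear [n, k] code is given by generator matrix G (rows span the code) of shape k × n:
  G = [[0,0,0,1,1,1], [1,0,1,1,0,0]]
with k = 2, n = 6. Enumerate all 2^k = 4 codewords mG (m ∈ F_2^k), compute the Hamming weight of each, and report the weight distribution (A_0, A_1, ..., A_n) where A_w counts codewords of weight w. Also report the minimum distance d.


Weight distribution: A_0 = 1, A_3 = 2, A_4 = 1. Minimum distance d = 3.

Enumerate all 2^2 = 4 messages m ∈ F_2^2.
For each, compute codeword c = mG in F_2^6, then tally its weight.
  m = 00 → c = 000000, weight = 0.
  m = 10 → c = 000111, weight = 3.
  m = 01 → c = 101100, weight = 3.
  m = 11 → c = 101011, weight = 4.
Tally weights:
  weight 0: 1 codewords.
  weight 3: 2 codewords.
  weight 4: 1 codewords.
Minimum distance d = smallest w > 0 with A_w > 0 = 3.
Sanity: Σ A_w = 4 = 2^2 = 4 ✓.


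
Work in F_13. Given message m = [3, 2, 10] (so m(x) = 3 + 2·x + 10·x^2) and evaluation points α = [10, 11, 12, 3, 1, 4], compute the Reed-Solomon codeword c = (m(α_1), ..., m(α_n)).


c = [9, 0, 11, 8, 2, 2]

Message polynomial: m(x) = 3 + 2·x + 10·x^2 (mod 13).
For each evaluation point α_i, compute m(α_i) mod 13:
  α_1 = 10: Horner steps 10 → 11 → 9, so m(10) = 9.
  α_2 = 11: Horner steps 10 → 8 → 0, so m(11) = 0.
  α_3 = 12: Horner steps 10 → 5 → 11, so m(12) = 11.
  α_4 = 3: Horner steps 10 → 6 → 8, so m(3) = 8.
  α_5 = 1: Horner steps 10 → 12 → 2, so m(1) = 2.
  α_6 = 4: Horner steps 10 → 3 → 2, so m(4) = 2.
Codeword c = [9, 0, 11, 8, 2, 2] ∈ F_13^6.


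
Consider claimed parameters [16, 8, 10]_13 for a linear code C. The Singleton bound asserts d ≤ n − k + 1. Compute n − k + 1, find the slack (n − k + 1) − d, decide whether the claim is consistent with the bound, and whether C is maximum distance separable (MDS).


Singleton RHS = n − k + 1 = 9, slack = -1, bound violated (no such code; not MDS).

Singleton bound: d ≤ n − k + 1.
Here n = 16, k = 8, so n − k + 1 = 9.
Given d = 10, check d ≤ 9: NO.
Slack = (n − k + 1) − d = -1.
The slack is negative: d = 10 exceeds n − k + 1 = 9 by 1, so the Singleton bound is violated and no linear [16, 8, 10]_13 code can exist. In particular it is not MDS (MDS requires d = n − k + 1 exactly).
Description: the claimed parameters are [16, 8, 10]_13; such a code would be impossible (violates the Singleton bound).


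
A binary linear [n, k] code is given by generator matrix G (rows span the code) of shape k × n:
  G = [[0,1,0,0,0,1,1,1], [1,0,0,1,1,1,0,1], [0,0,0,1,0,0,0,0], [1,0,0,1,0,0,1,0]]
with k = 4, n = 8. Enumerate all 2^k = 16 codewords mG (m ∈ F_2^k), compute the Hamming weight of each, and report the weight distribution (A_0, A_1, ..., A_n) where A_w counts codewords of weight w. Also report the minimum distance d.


Weight distribution: A_0 = 1, A_1 = 1, A_2 = 2, A_3 = 2, A_4 = 5, A_5 = 5. Minimum distance d = 1.

Enumerate all 2^4 = 16 messages m ∈ F_2^4.
For each, compute codeword c = mG in F_2^8, then tally its weight.
  m = 0000 → c = 00000000, weight = 0.
  m = 1000 → c = 01000111, weight = 4.
  m = 0100 → c = 10011101, weight = 5.
  m = 1100 → c = 11011010, weight = 5.
  m = 0010 → c = 00010000, weight = 1.
  m = 1010 → c = 01010111, weight = 5.
  m = 0110 → c = 10001101, weight = 4.
  m = 1110 → c = 11001010, weight = 4.
  m = 0001 → c = 10010010, weight = 3.
  m = 1001 → c = 11010101, weight = 5.
  m = 0101 → c = 00001111, weight = 4.
  m = 1101 → c = 01001000, weight = 2.
  m = 0011 → c = 10000010, weight = 2.
  m = 1011 → c = 11000101, weight = 4.
  m = 0111 → c = 00011111, weight = 5.
  m = 1111 → c = 01011000, weight = 3.
Tally weights:
  weight 0: 1 codewords.
  weight 1: 1 codewords.
  weight 2: 2 codewords.
  weight 3: 2 codewords.
  weight 4: 5 codewords.
  weight 5: 5 codewords.
Minimum distance d = smallest w > 0 with A_w > 0 = 1.
Sanity: Σ A_w = 16 = 2^4 = 16 ✓.


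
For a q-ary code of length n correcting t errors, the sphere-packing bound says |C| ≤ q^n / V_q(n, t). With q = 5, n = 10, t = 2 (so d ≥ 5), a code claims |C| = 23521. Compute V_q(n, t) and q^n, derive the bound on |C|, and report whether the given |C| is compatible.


V_q(n, t) = 761, q^n = 9765625, Hamming bound = 12832, |C| = 23521 > bound (violated).

Step 1: Compute V_q(n, t) = Σ_{j=0}^2 C(n, j) (q−1)^j.
  j = 0: C(10,0)·(4)^0 = 1·1 = 1.
  j = 1: C(10,1)·(4)^1 = 10·4 = 40.
  j = 2: C(10,2)·(4)^2 = 45·16 = 720.
  V_q(n, t) = 1 + 40 + 720 = 761.
Step 2: q^n = 5^10 = 9765625.
Step 3: Hamming bound ⌊q^n / V_q(n,t)⌋ = ⌊9765625/761⌋ = 12832.
Step 4: Compare |C| = 23521 to 12832: violated.
The claimed |C| lies above the Hamming bound, so no 5-ary code of length 10 with d ≥ 5 can have 23521 codewords.


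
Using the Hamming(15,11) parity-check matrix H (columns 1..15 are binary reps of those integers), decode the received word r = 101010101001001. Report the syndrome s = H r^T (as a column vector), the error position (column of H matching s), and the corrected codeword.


s = (1, 0, 1, 0)^T, error position = 10, corrected codeword c = 101010101101001

Compute s = H r^T mod 2 one row at a time:
  s_1 = 0 + 1 + 0 + 0 + 1 + 0 + 0 + 1 = 3 ≡ 1 (mod 2).
  s_2 = 0 + 1 + 0 + 1 + 1 + 0 + 0 + 1 = 4 ≡ 0 (mod 2).
  s_3 = 0 + 1 + 0 + 1 + 0 + 0 + 0 + 1 = 3 ≡ 1 (mod 2).
  s_4 = 1 + 1 + 1 + 1 + 1 + 0 + 0 + 1 = 6 ≡ 0 (mod 2).
s = (1, 0, 1, 0)^T — this equals column 10 of H (binary 1010), so error is at position 10.
Correct: flip bit 10 of r = 101010101001001 to get c = 101010101101001.


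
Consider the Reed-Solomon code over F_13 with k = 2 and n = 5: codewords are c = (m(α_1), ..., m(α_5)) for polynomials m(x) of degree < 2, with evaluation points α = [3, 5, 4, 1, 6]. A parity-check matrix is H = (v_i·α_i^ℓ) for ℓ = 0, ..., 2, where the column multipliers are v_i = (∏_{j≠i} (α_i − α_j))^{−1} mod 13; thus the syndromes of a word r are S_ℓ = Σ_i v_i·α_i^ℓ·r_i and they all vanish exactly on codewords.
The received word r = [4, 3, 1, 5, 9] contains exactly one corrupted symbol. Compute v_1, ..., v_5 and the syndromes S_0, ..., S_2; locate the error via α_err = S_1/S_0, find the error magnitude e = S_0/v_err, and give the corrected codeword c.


S = (5, 7, 2), error at position 3, error magnitude e = 4, c = [4, 3, 10, 5, 9].

Step 1: column multipliers v_i = (∏_{j≠i}(α_i − α_j))^{−1} mod 13.
  i = 1 (α = 3): (3−5)(3−4)(3−1)(3−6) = (−2)·(−1)·2·(−3) = −12 ≡ 1, so v_1 = 1^{−1} = 1 (mod 13).
  i = 2 (α = 5): (5−3)(5−4)(5−1)(5−6) = 2·1·4·(−1) = −8 ≡ 5, so v_2 = 5^{−1} = 8 (mod 13).
  i = 3 (α = 4): (4−3)(4−5)(4−1)(4−6) = 1·(−1)·3·(−2) = 6 ≡ 6, so v_3 = 6^{−1} = 11 (mod 13).
  i = 4 (α = 1): (1−3)(1−5)(1−4)(1−6) = (−2)·(−4)·(−3)·(−5) = 120 ≡ 3, so v_4 = 3^{−1} = 9 (mod 13).
  i = 5 (α = 6): (6−3)(6−5)(6−4)(6−1) = 3·1·2·5 = 30 ≡ 4, so v_5 = 4^{−1} = 10 (mod 13).
  v = [1, 8, 11, 9, 10].
Step 2: syndromes of r = [4, 3, 1, 5, 9] (all sums mod 13).
  S_0 = Σ v_i r_i = 1·4 + 8·3 + 11·1 + 9·5 + 10·9 = 174 ≡ 5.
  S_1 = Σ v_i α_i r_i = 1·3·4 + 8·5·3 + 11·4·1 + 9·1·5 + 10·6·9 = 761 ≡ 7.
  α_i^2 mod 13 = [9, 12, 3, 1, 10].
  S_2 = Σ v_i α_i^2 r_i = 1·9·4 + 8·12·3 + 11·3·1 + 9·1·5 + 10·10·9 = 1302 ≡ 2.
  S = (5, 7, 2) ≠ 0, so r is not a codeword (an error is present).
Step 3: locate the error. For a single error e at position i, S_ℓ = v_i·e·α_i^ℓ, so α_err = S_1/S_0.
  S_0^{−1} = 5^{−1} = 8 (mod 13), so α_err = 7·8 = 56 ≡ 4 = α_3. Error position i = 3.
  Consistency check: S_2/S_1 = 2·2 = 4 ≡ 4 = α_err ✓ (single-error assumption holds).
Step 4: error magnitude e = S_0/v_3 = S_0·∏_{j≠3}(α_3 − α_j) = 5·6 = 30 ≡ 4 (mod 13).
Step 5: correct position 3: c_3 = r_3 − e = 1 − 4 ≡ 10 (mod 13). Hence c = [4, 3, 10, 5, 9].
  Check: interpolating c through the α_i gives m(x) = 12 + 6·x (degree < 2) with m(α_i) = c_i for every i, so c is indeed a codeword.


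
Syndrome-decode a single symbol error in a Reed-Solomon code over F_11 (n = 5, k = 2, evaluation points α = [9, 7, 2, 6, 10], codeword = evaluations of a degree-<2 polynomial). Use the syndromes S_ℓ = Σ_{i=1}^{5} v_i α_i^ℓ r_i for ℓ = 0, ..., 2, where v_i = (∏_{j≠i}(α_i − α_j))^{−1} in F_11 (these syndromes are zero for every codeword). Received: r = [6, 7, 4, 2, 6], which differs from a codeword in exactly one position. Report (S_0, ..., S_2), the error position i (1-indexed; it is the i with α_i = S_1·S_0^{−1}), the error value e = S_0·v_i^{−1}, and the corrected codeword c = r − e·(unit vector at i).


S = (9, 2, 9), error at position 5, error magnitude e = 6, c = [6, 7, 4, 2, 0].

Step 1: column multipliers v_i = (∏_{j≠i}(α_i − α_j))^{−1} mod 11.
  i = 1 (α = 9): (9−7)(9−2)(9−6)(9−10) = 2·7·3·(−1) = −42 ≡ 2, so v_1 = 2^{−1} = 6 (mod 11).
  i = 2 (α = 7): (7−9)(7−2)(7−6)(7−10) = (−2)·5·1·(−3) = 30 ≡ 8, so v_2 = 8^{−1} = 7 (mod 11).
  i = 3 (α = 2): (2−9)(2−7)(2−6)(2−10) = (−7)·(−5)·(−4)·(−8) = 1120 ≡ 9, so v_3 = 9^{−1} = 5 (mod 11).
  i = 4 (α = 6): (6−9)(6−7)(6−2)(6−10) = (−3)·(−1)·4·(−4) = −48 ≡ 7, so v_4 = 7^{−1} = 8 (mod 11).
  i = 5 (α = 10): (10−9)(10−7)(10−2)(10−6) = 1·3·8·4 = 96 ≡ 8, so v_5 = 8^{−1} = 7 (mod 11).
  v = [6, 7, 5, 8, 7].
Step 2: syndromes of r = [6, 7, 4, 2, 6] (all sums mod 11).
  S_0 = Σ v_i r_i = 6·6 + 7·7 + 5·4 + 8·2 + 7·6 = 163 ≡ 9.
  S_1 = Σ v_i α_i r_i = 6·9·6 + 7·7·7 + 5·2·4 + 8·6·2 + 7·10·6 = 1223 ≡ 2.
  α_i^2 mod 11 = [4, 5, 4, 3, 1].
  S_2 = Σ v_i α_i^2 r_i = 6·4·6 + 7·5·7 + 5·4·4 + 8·3·2 + 7·1·6 = 559 ≡ 9.
  S = (9, 2, 9) ≠ 0, so r is not a codeword (an error is present).
Step 3: locate the error. For a single error e at position i, S_ℓ = v_i·e·α_i^ℓ, so α_err = S_1/S_0.
  S_0^{−1} = 9^{−1} = 5 (mod 11), so α_err = 2·5 = 10 ≡ 10 = α_5. Error position i = 5.
  Consistency check: S_2/S_1 = 9·6 = 54 ≡ 10 = α_err ✓ (single-error assumption holds).
Step 4: error magnitude e = S_0/v_5 = S_0·∏_{j≠5}(α_5 − α_j) = 9·8 = 72 ≡ 6 (mod 11).
Step 5: correct position 5: c_5 = r_5 − e = 6 − 6 ≡ 0 (mod 11). Hence c = [6, 7, 4, 2, 0].
  Check: interpolating c through the α_i gives m(x) = 5 + 5·x (degree < 2) with m(α_i) = c_i for every i, so c is indeed a codeword.


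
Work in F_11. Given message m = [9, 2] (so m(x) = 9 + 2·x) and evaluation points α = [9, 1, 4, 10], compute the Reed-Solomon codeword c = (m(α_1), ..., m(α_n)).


c = [5, 0, 6, 7]

Message polynomial: m(x) = 9 + 2·x (mod 11).
For each evaluation point α_i, compute m(α_i) mod 11:
  α_1 = 9: Horner steps 2 → 5, so m(9) = 5.
  α_2 = 1: Horner steps 2 → 0, so m(1) = 0.
  α_3 = 4: Horner steps 2 → 6, so m(4) = 6.
  α_4 = 10: Horner steps 2 → 7, so m(10) = 7.
Codeword c = [5, 0, 6, 7] ∈ F_11^4.


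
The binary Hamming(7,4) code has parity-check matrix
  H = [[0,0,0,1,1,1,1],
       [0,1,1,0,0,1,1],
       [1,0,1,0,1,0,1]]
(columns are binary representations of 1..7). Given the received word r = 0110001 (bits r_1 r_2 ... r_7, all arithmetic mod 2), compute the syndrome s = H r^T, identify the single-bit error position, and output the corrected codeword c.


s = (1, 1, 0)^T, error position = 6, corrected codeword c = 0110011

Compute s = H r^T mod 2 one row at a time:
  s_1 = 0 + 0 + 0 + 1 = 1 ≡ 1 (mod 2).
  s_2 = 1 + 1 + 0 + 1 = 3 ≡ 1 (mod 2).
  s_3 = 0 + 1 + 0 + 1 = 2 ≡ 0 (mod 2).
s = (1, 1, 0)^T — this equals column 6 of H (binary 110), so error is at position 6.
Correct: flip bit 6 of r = 0110001 to get c = 0110011.


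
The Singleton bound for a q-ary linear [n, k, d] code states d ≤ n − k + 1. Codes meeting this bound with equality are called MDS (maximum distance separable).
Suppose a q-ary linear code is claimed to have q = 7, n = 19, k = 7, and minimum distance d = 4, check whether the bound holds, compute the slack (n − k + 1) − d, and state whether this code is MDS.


Singleton RHS = n − k + 1 = 13, slack = 9, bound satisfied, not MDS.

Singleton bound: d ≤ n − k + 1.
Here n = 19, k = 7, so n − k + 1 = 13.
Given d = 4, check d ≤ 13: YES.
Slack = (n − k + 1) − d = 9.
The code is NOT MDS (slack = 9 > 0).
Description: the claimed parameters are [19, 7, 4]_7; such a code would be non-MDS.


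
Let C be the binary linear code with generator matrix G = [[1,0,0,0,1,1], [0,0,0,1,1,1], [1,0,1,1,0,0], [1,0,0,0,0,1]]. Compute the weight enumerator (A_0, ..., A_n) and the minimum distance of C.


Weight distribution: A_0 = 1, A_1 = 2, A_2 = 4, A_3 = 6, A_4 = 3. Minimum distance d = 1.

Enumerate all 2^4 = 16 messages m ∈ F_2^4.
For each, compute codeword c = mG in F_2^6, then tally its weight.
  m = 0000 → c = 000000, weight = 0.
  m = 1000 → c = 100011, weight = 3.
  m = 0100 → c = 000111, weight = 3.
  m = 1100 → c = 100100, weight = 2.
  m = 0010 → c = 101100, weight = 3.
  m = 1010 → c = 001111, weight = 4.
  m = 0110 → c = 101011, weight = 4.
  m = 1110 → c = 001000, weight = 1.
  m = 0001 → c = 100001, weight = 2.
  m = 1001 → c = 000010, weight = 1.
  m = 0101 → c = 100110, weight = 3.
  m = 1101 → c = 000101, weight = 2.
  m = 0011 → c = 001101, weight = 3.
  m = 1011 → c = 101110, weight = 4.
  m = 0111 → c = 001010, weight = 2.
  m = 1111 → c = 101001, weight = 3.
Tally weights:
  weight 0: 1 codewords.
  weight 1: 2 codewords.
  weight 2: 4 codewords.
  weight 3: 6 codewords.
  weight 4: 3 codewords.
Minimum distance d = smallest w > 0 with A_w > 0 = 1.
Sanity: Σ A_w = 16 = 2^4 = 16 ✓.


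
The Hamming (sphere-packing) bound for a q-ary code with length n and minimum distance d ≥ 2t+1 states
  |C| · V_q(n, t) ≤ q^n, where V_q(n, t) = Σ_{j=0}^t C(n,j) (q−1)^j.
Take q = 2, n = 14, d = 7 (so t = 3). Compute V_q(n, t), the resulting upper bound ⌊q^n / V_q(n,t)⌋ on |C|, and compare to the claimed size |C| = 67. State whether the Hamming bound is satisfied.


V_q(n, t) = 470, q^n = 16384, Hamming bound = 34, |C| = 67 > bound (violated).

Step 1: Compute V_q(n, t) = Σ_{j=0}^3 C(n, j) (q−1)^j.
  j = 0: C(14,0)·(1)^0 = 1·1 = 1.
  j = 1: C(14,1)·(1)^1 = 14·1 = 14.
  j = 2: C(14,2)·(1)^2 = 91·1 = 91.
  j = 3: C(14,3)·(1)^3 = 364·1 = 364.
  V_q(n, t) = 1 + 14 + 91 + 364 = 470.
Step 2: q^n = 2^14 = 16384.
Step 3: Hamming bound ⌊q^n / V_q(n,t)⌋ = ⌊16384/470⌋ = 34.
Step 4: Compare |C| = 67 to 34: violated.
The claimed |C| lies above the Hamming bound, so no 2-ary code of length 14 with d ≥ 7 can have 67 codewords.


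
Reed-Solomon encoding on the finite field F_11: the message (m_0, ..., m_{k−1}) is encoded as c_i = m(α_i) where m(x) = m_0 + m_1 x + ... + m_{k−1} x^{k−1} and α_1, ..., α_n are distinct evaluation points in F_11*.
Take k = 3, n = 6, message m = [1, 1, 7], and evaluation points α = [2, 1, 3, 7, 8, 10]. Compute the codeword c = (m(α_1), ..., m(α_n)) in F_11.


c = [9, 9, 1, 10, 6, 7]

Message polynomial: m(x) = 1 + 1·x + 7·x^2 (mod 11).
For each evaluation point α_i, compute m(α_i) mod 11:
  α_1 = 2: Horner steps 7 → 4 → 9, so m(2) = 9.
  α_2 = 1: Horner steps 7 → 8 → 9, so m(1) = 9.
  α_3 = 3: Horner steps 7 → 0 → 1, so m(3) = 1.
  α_4 = 7: Horner steps 7 → 6 → 10, so m(7) = 10.
  α_5 = 8: Horner steps 7 → 2 → 6, so m(8) = 6.
  α_6 = 10: Horner steps 7 → 5 → 7, so m(10) = 7.
Codeword c = [9, 9, 1, 10, 6, 7] ∈ F_11^6.


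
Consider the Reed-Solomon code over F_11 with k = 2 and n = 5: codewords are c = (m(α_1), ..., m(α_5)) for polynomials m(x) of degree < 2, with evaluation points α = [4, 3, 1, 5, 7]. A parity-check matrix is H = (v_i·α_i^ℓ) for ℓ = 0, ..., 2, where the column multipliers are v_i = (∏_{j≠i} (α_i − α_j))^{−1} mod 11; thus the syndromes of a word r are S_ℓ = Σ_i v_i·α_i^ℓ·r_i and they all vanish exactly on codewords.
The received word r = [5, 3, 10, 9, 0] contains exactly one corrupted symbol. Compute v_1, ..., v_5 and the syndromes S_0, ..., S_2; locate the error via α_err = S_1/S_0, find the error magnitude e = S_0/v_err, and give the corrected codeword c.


S = (4, 9, 1), error at position 4, error magnitude e = 2, c = [5, 3, 10, 7, 0].

Step 1: column multipliers v_i = (∏_{j≠i}(α_i − α_j))^{−1} mod 11.
  i = 1 (α = 4): (4−3)(4−1)(4−5)(4−7) = 1·3·(−1)·(−3) = 9 ≡ 9, so v_1 = 9^{−1} = 5 (mod 11).
  i = 2 (α = 3): (3−4)(3−1)(3−5)(3−7) = (−1)·2·(−2)·(−4) = −16 ≡ 6, so v_2 = 6^{−1} = 2 (mod 11).
  i = 3 (α = 1): (1−4)(1−3)(1−5)(1−7) = (−3)·(−2)·(−4)·(−6) = 144 ≡ 1, so v_3 = 1^{−1} = 1 (mod 11).
  i = 4 (α = 5): (5−4)(5−3)(5−1)(5−7) = 1·2·4·(−2) = −16 ≡ 6, so v_4 = 6^{−1} = 2 (mod 11).
  i = 5 (α = 7): (7−4)(7−3)(7−1)(7−5) = 3·4·6·2 = 144 ≡ 1, so v_5 = 1^{−1} = 1 (mod 11).
  v = [5, 2, 1, 2, 1].
Step 2: syndromes of r = [5, 3, 10, 9, 0] (all sums mod 11).
  S_0 = Σ v_i r_i = 5·5 + 2·3 + 1·10 + 2·9 + 1·0 = 59 ≡ 4.
  S_1 = Σ v_i α_i r_i = 5·4·5 + 2·3·3 + 1·1·10 + 2·5·9 + 1·7·0 = 218 ≡ 9.
  α_i^2 mod 11 = [5, 9, 1, 3, 5].
  S_2 = Σ v_i α_i^2 r_i = 5·5·5 + 2·9·3 + 1·1·10 + 2·3·9 + 1·5·0 = 243 ≡ 1.
  S = (4, 9, 1) ≠ 0, so r is not a codeword (an error is present).
Step 3: locate the error. For a single error e at position i, S_ℓ = v_i·e·α_i^ℓ, so α_err = S_1/S_0.
  S_0^{−1} = 4^{−1} = 3 (mod 11), so α_err = 9·3 = 27 ≡ 5 = α_4. Error position i = 4.
  Consistency check: S_2/S_1 = 1·5 = 5 ≡ 5 = α_err ✓ (single-error assumption holds).
Step 4: error magnitude e = S_0/v_4 = S_0·∏_{j≠4}(α_4 − α_j) = 4·6 = 24 ≡ 2 (mod 11).
Step 5: correct position 4: c_4 = r_4 − e = 9 − 2 ≡ 7 (mod 11). Hence c = [5, 3, 10, 7, 0].
  Check: interpolating c through the α_i gives m(x) = 8 + 2·x (degree < 2) with m(α_i) = c_i for every i, so c is indeed a codeword.


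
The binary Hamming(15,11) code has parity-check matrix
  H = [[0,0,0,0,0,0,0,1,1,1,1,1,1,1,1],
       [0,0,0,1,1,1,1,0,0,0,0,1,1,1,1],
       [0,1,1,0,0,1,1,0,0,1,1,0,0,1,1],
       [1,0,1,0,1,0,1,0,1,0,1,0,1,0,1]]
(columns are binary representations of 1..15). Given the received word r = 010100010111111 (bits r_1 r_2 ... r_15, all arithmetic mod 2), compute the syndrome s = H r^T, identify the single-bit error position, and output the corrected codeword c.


s = (1, 1, 1, 1)^T, error position = 15, corrected codeword c = 010100010111110

Compute s = H r^T mod 2 one row at a time:
  s_1 = 1 + 0 + 1 + 1 + 1 + 1 + 1 + 1 = 7 ≡ 1 (mod 2).
  s_2 = 1 + 0 + 0 + 0 + 1 + 1 + 1 + 1 = 5 ≡ 1 (mod 2).
  s_3 = 1 + 0 + 0 + 0 + 1 + 1 + 1 + 1 = 5 ≡ 1 (mod 2).
  s_4 = 0 + 0 + 0 + 0 + 0 + 1 + 1 + 1 = 3 ≡ 1 (mod 2).
s = (1, 1, 1, 1)^T — this equals column 15 of H (binary 1111), so error is at position 15.
Correct: flip bit 15 of r = 010100010111111 to get c = 010100010111110.


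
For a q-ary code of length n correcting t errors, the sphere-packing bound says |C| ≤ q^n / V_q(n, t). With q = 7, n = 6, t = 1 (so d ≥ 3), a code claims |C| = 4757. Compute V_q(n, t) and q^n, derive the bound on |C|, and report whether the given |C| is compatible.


V_q(n, t) = 37, q^n = 117649, Hamming bound = 3179, |C| = 4757 > bound (violated).

Step 1: Compute V_q(n, t) = Σ_{j=0}^1 C(n, j) (q−1)^j.
  j = 0: C(6,0)·(6)^0 = 1·1 = 1.
  j = 1: C(6,1)·(6)^1 = 6·6 = 36.
  V_q(n, t) = 1 + 36 = 37.
Step 2: q^n = 7^6 = 117649.
Step 3: Hamming bound ⌊q^n / V_q(n,t)⌋ = ⌊117649/37⌋ = 3179.
Step 4: Compare |C| = 4757 to 3179: violated.
The claimed |C| lies above the Hamming bound, so no 7-ary code of length 6 with d ≥ 3 can have 4757 codewords.


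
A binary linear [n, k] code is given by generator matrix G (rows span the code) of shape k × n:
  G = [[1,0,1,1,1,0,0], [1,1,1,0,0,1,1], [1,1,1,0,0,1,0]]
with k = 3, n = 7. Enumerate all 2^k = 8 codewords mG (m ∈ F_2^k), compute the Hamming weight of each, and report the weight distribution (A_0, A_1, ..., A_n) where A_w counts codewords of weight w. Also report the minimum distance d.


Weight distribution: A_0 = 1, A_1 = 1, A_4 = 3, A_5 = 3. Minimum distance d = 1.

Enumerate all 2^3 = 8 messages m ∈ F_2^3.
For each, compute codeword c = mG in F_2^7, then tally its weight.
  m = 000 → c = 0000000, weight = 0.
  m = 100 → c = 1011100, weight = 4.
  m = 010 → c = 1110011, weight = 5.
  m = 110 → c = 0101111, weight = 5.
  m = 001 → c = 1110010, weight = 4.
  m = 101 → c = 0101110, weight = 4.
  m = 011 → c = 0000001, weight = 1.
  m = 111 → c = 1011101, weight = 5.
Tally weights:
  weight 0: 1 codewords.
  weight 1: 1 codewords.
  weight 4: 3 codewords.
  weight 5: 3 codewords.
Minimum distance d = smallest w > 0 with A_w > 0 = 1.
Sanity: Σ A_w = 8 = 2^3 = 8 ✓.


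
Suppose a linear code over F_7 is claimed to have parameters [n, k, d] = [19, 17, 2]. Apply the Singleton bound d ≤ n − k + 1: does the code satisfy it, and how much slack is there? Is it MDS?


Singleton RHS = n − k + 1 = 3, slack = 1, bound satisfied, not MDS.

Singleton bound: d ≤ n − k + 1.
Here n = 19, k = 17, so n − k + 1 = 3.
Given d = 2, check d ≤ 3: YES.
Slack = (n − k + 1) − d = 1.
The code is NOT MDS (slack = 1 > 0).
Description: the claimed parameters are [19, 17, 2]_7; such a code would be non-MDS.


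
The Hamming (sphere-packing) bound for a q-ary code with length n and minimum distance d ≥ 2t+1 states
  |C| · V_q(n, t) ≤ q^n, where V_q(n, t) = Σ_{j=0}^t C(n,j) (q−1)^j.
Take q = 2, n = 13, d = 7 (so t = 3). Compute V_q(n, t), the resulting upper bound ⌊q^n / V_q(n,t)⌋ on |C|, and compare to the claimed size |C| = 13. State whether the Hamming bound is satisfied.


V_q(n, t) = 378, q^n = 8192, Hamming bound = 21, |C| = 13 ≤ bound (satisfied).

Step 1: Compute V_q(n, t) = Σ_{j=0}^3 C(n, j) (q−1)^j.
  j = 0: C(13,0)·(1)^0 = 1·1 = 1.
  j = 1: C(13,1)·(1)^1 = 13·1 = 13.
  j = 2: C(13,2)·(1)^2 = 78·1 = 78.
  j = 3: C(13,3)·(1)^3 = 286·1 = 286.
  V_q(n, t) = 1 + 13 + 78 + 286 = 378.
Step 2: q^n = 2^13 = 8192.
Step 3: Hamming bound ⌊q^n / V_q(n,t)⌋ = ⌊8192/378⌋ = 21.
Step 4: Compare |C| = 13 to 21: satisfied.
The claimed |C| lies below the Hamming bound.


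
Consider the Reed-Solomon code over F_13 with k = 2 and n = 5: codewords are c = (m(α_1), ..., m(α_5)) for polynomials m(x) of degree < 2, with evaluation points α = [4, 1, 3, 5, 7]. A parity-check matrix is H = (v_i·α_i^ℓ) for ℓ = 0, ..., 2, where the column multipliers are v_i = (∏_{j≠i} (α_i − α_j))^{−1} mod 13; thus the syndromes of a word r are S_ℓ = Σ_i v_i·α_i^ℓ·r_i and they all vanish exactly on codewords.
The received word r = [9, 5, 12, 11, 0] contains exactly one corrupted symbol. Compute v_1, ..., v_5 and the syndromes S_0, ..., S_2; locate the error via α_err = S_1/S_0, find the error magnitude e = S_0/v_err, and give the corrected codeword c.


S = (7, 9, 6), error at position 4, error magnitude e = 5, c = [9, 5, 12, 6, 0].

Step 1: column multipliers v_i = (∏_{j≠i}(α_i − α_j))^{−1} mod 13.
  i = 1 (α = 4): (4−1)(4−3)(4−5)(4−7) = 3·1·(−1)·(−3) = 9 ≡ 9, so v_1 = 9^{−1} = 3 (mod 13).
  i = 2 (α = 1): (1−4)(1−3)(1−5)(1−7) = (−3)·(−2)·(−4)·(−6) = 144 ≡ 1, so v_2 = 1^{−1} = 1 (mod 13).
  i = 3 (α = 3): (3−4)(3−1)(3−5)(3−7) = (−1)·2·(−2)·(−4) = −16 ≡ 10, so v_3 = 10^{−1} = 4 (mod 13).
  i = 4 (α = 5): (5−4)(5−1)(5−3)(5−7) = 1·4·2·(−2) = −16 ≡ 10, so v_4 = 10^{−1} = 4 (mod 13).
  i = 5 (α = 7): (7−4)(7−1)(7−3)(7−5) = 3·6·4·2 = 144 ≡ 1, so v_5 = 1^{−1} = 1 (mod 13).
  v = [3, 1, 4, 4, 1].
Step 2: syndromes of r = [9, 5, 12, 11, 0] (all sums mod 13).
  S_0 = Σ v_i r_i = 3·9 + 1·5 + 4·12 + 4·11 + 1·0 = 124 ≡ 7.
  S_1 = Σ v_i α_i r_i = 3·4·9 + 1·1·5 + 4·3·12 + 4·5·11 + 1·7·0 = 477 ≡ 9.
  α_i^2 mod 13 = [3, 1, 9, 12, 10].
  S_2 = Σ v_i α_i^2 r_i = 3·3·9 + 1·1·5 + 4·9·12 + 4·12·11 + 1·10·0 = 1046 ≡ 6.
  S = (7, 9, 6) ≠ 0, so r is not a codeword (an error is present).
Step 3: locate the error. For a single error e at position i, S_ℓ = v_i·e·α_i^ℓ, so α_err = S_1/S_0.
  S_0^{−1} = 7^{−1} = 2 (mod 13), so α_err = 9·2 = 18 ≡ 5 = α_4. Error position i = 4.
  Consistency check: S_2/S_1 = 6·3 = 18 ≡ 5 = α_err ✓ (single-error assumption holds).
Step 4: error magnitude e = S_0/v_4 = S_0·∏_{j≠4}(α_4 − α_j) = 7·10 = 70 ≡ 5 (mod 13).
Step 5: correct position 4: c_4 = r_4 − e = 11 − 5 ≡ 6 (mod 13). Hence c = [9, 5, 12, 6, 0].
  Check: interpolating c through the α_i gives m(x) = 8 + 10·x (degree < 2) with m(α_i) = c_i for every i, so c is indeed a codeword.


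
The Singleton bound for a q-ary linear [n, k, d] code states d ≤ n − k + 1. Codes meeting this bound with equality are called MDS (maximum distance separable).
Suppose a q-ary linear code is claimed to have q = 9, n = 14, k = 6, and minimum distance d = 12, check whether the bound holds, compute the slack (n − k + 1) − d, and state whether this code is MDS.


Singleton RHS = n − k + 1 = 9, slack = -3, bound violated (no such code; not MDS).

Singleton bound: d ≤ n − k + 1.
Here n = 14, k = 6, so n − k + 1 = 9.
Given d = 12, check d ≤ 9: NO.
Slack = (n − k + 1) − d = -3.
The slack is negative: d = 12 exceeds n − k + 1 = 9 by 3, so the Singleton bound is violated and no linear [14, 6, 12]_9 code can exist. In particular it is not MDS (MDS requires d = n − k + 1 exactly).
Description: the claimed parameters are [14, 6, 12]_9; such a code would be impossible (violates the Singleton bound).


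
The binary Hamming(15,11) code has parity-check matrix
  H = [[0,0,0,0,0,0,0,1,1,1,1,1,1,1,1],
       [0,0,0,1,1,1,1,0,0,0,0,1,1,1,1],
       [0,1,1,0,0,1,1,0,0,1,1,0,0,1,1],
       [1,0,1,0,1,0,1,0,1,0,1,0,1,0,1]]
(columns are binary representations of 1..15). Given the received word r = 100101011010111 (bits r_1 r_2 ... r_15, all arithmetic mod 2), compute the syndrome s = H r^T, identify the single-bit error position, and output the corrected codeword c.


s = (0, 1, 0, 1)^T, error position = 5, corrected codeword c = 100111011010111

Compute s = H r^T mod 2 one row at a time:
  s_1 = 1 + 1 + 0 + 1 + 0 + 1 + 1 + 1 = 6 ≡ 0 (mod 2).
  s_2 = 1 + 0 + 1 + 0 + 0 + 1 + 1 + 1 = 5 ≡ 1 (mod 2).
  s_3 = 0 + 0 + 1 + 0 + 0 + 1 + 1 + 1 = 4 ≡ 0 (mod 2).
  s_4 = 1 + 0 + 0 + 0 + 1 + 1 + 1 + 1 = 5 ≡ 1 (mod 2).
s = (0, 1, 0, 1)^T — this equals column 5 of H (binary 0101), so error is at position 5.
Correct: flip bit 5 of r = 100101011010111 to get c = 100111011010111.


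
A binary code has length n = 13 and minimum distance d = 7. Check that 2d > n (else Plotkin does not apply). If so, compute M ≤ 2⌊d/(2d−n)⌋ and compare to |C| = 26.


Plotkin bound M ≤ 14; given |C| = 26 > bound (violated).

Check applicability: 2d = 14, n = 13.
2d − n = 1 > 0, so Plotkin applies.
Compute d/(2d−n) = 7/1 ≈ 7.0000.
⌊d/(2d−n)⌋ = 7.
Plotkin bound: M ≤ 2·7 = 14.
Given |C| = 26, check: VIOLATED.
This |C| is above the Plotkin bound, so no binary code with n = 13, d = 7 and 26 codewords exists.


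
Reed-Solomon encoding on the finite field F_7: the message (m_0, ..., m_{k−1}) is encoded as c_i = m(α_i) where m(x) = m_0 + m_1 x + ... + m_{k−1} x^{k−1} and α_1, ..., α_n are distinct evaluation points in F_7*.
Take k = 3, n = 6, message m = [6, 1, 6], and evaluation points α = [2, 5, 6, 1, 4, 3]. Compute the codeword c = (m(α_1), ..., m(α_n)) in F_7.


c = [4, 0, 4, 6, 1, 0]

Message polynomial: m(x) = 6 + 1·x + 6·x^2 (mod 7).
For each evaluation point α_i, compute m(α_i) mod 7:
  α_1 = 2: Horner steps 6 → 6 → 4, so m(2) = 4.
  α_2 = 5: Horner steps 6 → 3 → 0, so m(5) = 0.
  α_3 = 6: Horner steps 6 → 2 → 4, so m(6) = 4.
  α_4 = 1: Horner steps 6 → 0 → 6, so m(1) = 6.
  α_5 = 4: Horner steps 6 → 4 → 1, so m(4) = 1.
  α_6 = 3: Horner steps 6 → 5 → 0, so m(3) = 0.
Codeword c = [4, 0, 4, 6, 1, 0] ∈ F_7^6.


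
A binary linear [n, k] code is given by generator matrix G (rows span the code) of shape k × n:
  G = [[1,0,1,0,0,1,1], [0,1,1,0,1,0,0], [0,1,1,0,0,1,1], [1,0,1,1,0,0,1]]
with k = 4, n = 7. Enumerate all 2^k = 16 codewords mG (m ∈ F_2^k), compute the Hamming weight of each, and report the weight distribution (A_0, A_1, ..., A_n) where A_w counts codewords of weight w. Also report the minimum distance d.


Weight distribution: A_0 = 1, A_2 = 2, A_3 = 4, A_4 = 5, A_5 = 4. Minimum distance d = 2.

Enumerate all 2^4 = 16 messages m ∈ F_2^4.
For each, compute codeword c = mG in F_2^7, then tally its weight.
  m = 0000 → c = 0000000, weight = 0.
  m = 1000 → c = 1010011, weight = 4.
  m = 0100 → c = 0110100, weight = 3.
  m = 1100 → c = 1100111, weight = 5.
  m = 0010 → c = 0110011, weight = 4.
  m = 1010 → c = 1100000, weight = 2.
  m = 0110 → c = 0000111, weight = 3.
  m = 1110 → c = 1010100, weight = 3.
  m = 0001 → c = 1011001, weight = 4.
  m = 1001 → c = 0001010, weight = 2.
  m = 0101 → c = 1101101, weight = 5.
  m = 1101 → c = 0111110, weight = 5.
  m = 0011 → c = 1101010, weight = 4.
  m = 1011 → c = 0111001, weight = 4.
  m = 0111 → c = 1011110, weight = 5.
  m = 1111 → c = 0001101, weight = 3.
Tally weights:
  weight 0: 1 codewords.
  weight 2: 2 codewords.
  weight 3: 4 codewords.
  weight 4: 5 codewords.
  weight 5: 4 codewords.
Minimum distance d = smallest w > 0 with A_w > 0 = 2.
Sanity: Σ A_w = 16 = 2^4 = 16 ✓.


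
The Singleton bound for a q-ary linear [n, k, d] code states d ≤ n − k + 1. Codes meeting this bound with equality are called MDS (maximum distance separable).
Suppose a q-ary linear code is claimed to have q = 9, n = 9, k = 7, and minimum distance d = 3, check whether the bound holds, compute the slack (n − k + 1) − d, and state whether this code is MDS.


Singleton RHS = n − k + 1 = 3, slack = 0, bound satisfied, MDS.

Singleton bound: d ≤ n − k + 1.
Here n = 9, k = 7, so n − k + 1 = 3.
Given d = 3, check d ≤ 3: YES.
Slack = (n − k + 1) − d = 0.
The code is MDS (slack = 0).
Description: the claimed parameters are [9, 7, 3]_9; such a code would be MDS (meets Singleton bound).


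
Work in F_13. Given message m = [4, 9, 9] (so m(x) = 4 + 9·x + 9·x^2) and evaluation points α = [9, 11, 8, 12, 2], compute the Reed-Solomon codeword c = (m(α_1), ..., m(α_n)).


c = [8, 9, 2, 4, 6]

Message polynomial: m(x) = 4 + 9·x + 9·x^2 (mod 13).
For each evaluation point α_i, compute m(α_i) mod 13:
  α_1 = 9: Horner steps 9 → 12 → 8, so m(9) = 8.
  α_2 = 11: Horner steps 9 → 4 → 9, so m(11) = 9.
  α_3 = 8: Horner steps 9 → 3 → 2, so m(8) = 2.
  α_4 = 12: Horner steps 9 → 0 → 4, so m(12) = 4.
  α_5 = 2: Horner steps 9 → 1 → 6, so m(2) = 6.
Codeword c = [8, 9, 2, 4, 6] ∈ F_13^5.


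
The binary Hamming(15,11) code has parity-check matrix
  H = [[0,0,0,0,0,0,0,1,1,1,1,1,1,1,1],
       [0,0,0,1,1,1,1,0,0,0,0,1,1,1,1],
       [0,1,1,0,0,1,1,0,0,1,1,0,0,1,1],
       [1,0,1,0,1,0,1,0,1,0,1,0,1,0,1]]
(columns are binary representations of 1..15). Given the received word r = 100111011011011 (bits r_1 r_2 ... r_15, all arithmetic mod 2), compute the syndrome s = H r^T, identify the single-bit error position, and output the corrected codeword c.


s = (0, 0, 0, 1)^T, error position = 1, corrected codeword c = 000111011011011

Compute s = H r^T mod 2 one row at a time:
  s_1 = 1 + 1 + 0 + 1 + 1 + 0 + 1 + 1 = 6 ≡ 0 (mod 2).
  s_2 = 1 + 1 + 1 + 0 + 1 + 0 + 1 + 1 = 6 ≡ 0 (mod 2).
  s_3 = 0 + 0 + 1 + 0 + 0 + 1 + 1 + 1 = 4 ≡ 0 (mod 2).
  s_4 = 1 + 0 + 1 + 0 + 1 + 1 + 0 + 1 = 5 ≡ 1 (mod 2).
s = (0, 0, 0, 1)^T — this equals column 1 of H (binary 0001), so error is at position 1.
Correct: flip bit 1 of r = 100111011011011 to get c = 000111011011011.


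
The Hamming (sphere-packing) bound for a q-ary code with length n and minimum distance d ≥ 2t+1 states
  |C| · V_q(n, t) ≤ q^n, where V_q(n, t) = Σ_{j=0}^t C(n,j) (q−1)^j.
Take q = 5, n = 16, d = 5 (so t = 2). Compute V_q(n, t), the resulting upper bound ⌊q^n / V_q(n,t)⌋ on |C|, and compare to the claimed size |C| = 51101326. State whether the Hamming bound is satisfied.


V_q(n, t) = 1985, q^n = 152587890625, Hamming bound = 76870473, |C| = 51101326 ≤ bound (satisfied).

Step 1: Compute V_q(n, t) = Σ_{j=0}^2 C(n, j) (q−1)^j.
  j = 0: C(16,0)·(4)^0 = 1·1 = 1.
  j = 1: C(16,1)·(4)^1 = 16·4 = 64.
  j = 2: C(16,2)·(4)^2 = 120·16 = 1920.
  V_q(n, t) = 1 + 64 + 1920 = 1985.
Step 2: q^n = 5^16 = 152587890625.
Step 3: Hamming bound ⌊q^n / V_q(n,t)⌋ = ⌊152587890625/1985⌋ = 76870473.
Step 4: Compare |C| = 51101326 to 76870473: satisfied.
The claimed |C| lies below the Hamming bound.


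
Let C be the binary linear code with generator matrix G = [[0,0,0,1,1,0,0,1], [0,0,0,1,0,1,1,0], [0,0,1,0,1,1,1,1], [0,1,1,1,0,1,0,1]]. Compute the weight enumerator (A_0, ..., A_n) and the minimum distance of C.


Weight distribution: A_0 = 1, A_1 = 1, A_3 = 4, A_4 = 7, A_5 = 3. Minimum distance d = 1.

Enumerate all 2^4 = 16 messages m ∈ F_2^4.
For each, compute codeword c = mG in F_2^8, then tally its weight.
  m = 0000 → c = 00000000, weight = 0.
  m = 1000 → c = 00011001, weight = 3.
  m = 0100 → c = 00010110, weight = 3.
  m = 1100 → c = 00001111, weight = 4.
  m = 0010 → c = 00101111, weight = 5.
  m = 1010 → c = 00110110, weight = 4.
  m = 0110 → c = 00111001, weight = 4.
  m = 1110 → c = 00100000, weight = 1.
  m = 0001 → c = 01110101, weight = 5.
  m = 1001 → c = 01101100, weight = 4.
  m = 0101 → c = 01100011, weight = 4.
  m = 1101 → c = 01111010, weight = 5.
  m = 0011 → c = 01011010, weight = 4.
  m = 1011 → c = 01000011, weight = 3.
  m = 0111 → c = 01001100, weight = 3.
  m = 1111 → c = 01010101, weight = 4.
Tally weights:
  weight 0: 1 codewords.
  weight 1: 1 codewords.
  weight 3: 4 codewords.
  weight 4: 7 codewords.
  weight 5: 3 codewords.
Minimum distance d = smallest w > 0 with A_w > 0 = 1.
Sanity: Σ A_w = 16 = 2^4 = 16 ✓.


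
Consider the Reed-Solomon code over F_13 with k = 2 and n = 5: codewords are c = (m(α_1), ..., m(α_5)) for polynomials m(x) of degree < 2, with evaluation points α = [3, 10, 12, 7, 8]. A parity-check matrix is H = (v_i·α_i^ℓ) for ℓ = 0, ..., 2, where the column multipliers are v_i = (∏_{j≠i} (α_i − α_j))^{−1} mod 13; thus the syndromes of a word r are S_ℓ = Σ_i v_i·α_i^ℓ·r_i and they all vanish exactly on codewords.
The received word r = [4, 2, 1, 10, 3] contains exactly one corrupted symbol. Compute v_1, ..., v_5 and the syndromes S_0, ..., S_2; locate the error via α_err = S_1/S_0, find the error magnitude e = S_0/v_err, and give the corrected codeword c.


S = (8, 11, 7), error at position 1, error magnitude e = 5, c = [12, 2, 1, 10, 3].

Step 1: column multipliers v_i = (∏_{j≠i}(α_i − α_j))^{−1} mod 13.
  i = 1 (α = 3): (3−10)(3−12)(3−7)(3−8) = (−7)·(−9)·(−4)·(−5) = 1260 ≡ 12, so v_1 = 12^{−1} = 12 (mod 13).
  i = 2 (α = 10): (10−3)(10−12)(10−7)(10−8) = 7·(−2)·3·2 = −84 ≡ 7, so v_2 = 7^{−1} = 2 (mod 13).
  i = 3 (α = 12): (12−3)(12−10)(12−7)(12−8) = 9·2·5·4 = 360 ≡ 9, so v_3 = 9^{−1} = 3 (mod 13).
  i = 4 (α = 7): (7−3)(7−10)(7−12)(7−8) = 4·(−3)·(−5)·(−1) = −60 ≡ 5, so v_4 = 5^{−1} = 8 (mod 13).
  i = 5 (α = 8): (8−3)(8−10)(8−12)(8−7) = 5·(−2)·(−4)·1 = 40 ≡ 1, so v_5 = 1^{−1} = 1 (mod 13).
  v = [12, 2, 3, 8, 1].
Step 2: syndromes of r = [4, 2, 1, 10, 3] (all sums mod 13).
  S_0 = Σ v_i r_i = 12·4 + 2·2 + 3·1 + 8·10 + 1·3 = 138 ≡ 8.
  S_1 = Σ v_i α_i r_i = 12·3·4 + 2·10·2 + 3·12·1 + 8·7·10 + 1·8·3 = 804 ≡ 11.
  α_i^2 mod 13 = [9, 9, 1, 10, 12].
  S_2 = Σ v_i α_i^2 r_i = 12·9·4 + 2·9·2 + 3·1·1 + 8·10·10 + 1·12·3 = 1307 ≡ 7.
  S = (8, 11, 7) ≠ 0, so r is not a codeword (an error is present).
Step 3: locate the error. For a single error e at position i, S_ℓ = v_i·e·α_i^ℓ, so α_err = S_1/S_0.
  S_0^{−1} = 8^{−1} = 5 (mod 13), so α_err = 11·5 = 55 ≡ 3 = α_1. Error position i = 1.
  Consistency check: S_2/S_1 = 7·6 = 42 ≡ 3 = α_err ✓ (single-error assumption holds).
Step 4: error magnitude e = S_0/v_1 = S_0·∏_{j≠1}(α_1 − α_j) = 8·12 = 96 ≡ 5 (mod 13).
Step 5: correct position 1: c_1 = r_1 − e = 4 − 5 ≡ 12 (mod 13). Hence c = [12, 2, 1, 10, 3].
  Check: interpolating c through the α_i gives m(x) = 7 + 6·x (degree < 2) with m(α_i) = c_i for every i, so c is indeed a codeword.


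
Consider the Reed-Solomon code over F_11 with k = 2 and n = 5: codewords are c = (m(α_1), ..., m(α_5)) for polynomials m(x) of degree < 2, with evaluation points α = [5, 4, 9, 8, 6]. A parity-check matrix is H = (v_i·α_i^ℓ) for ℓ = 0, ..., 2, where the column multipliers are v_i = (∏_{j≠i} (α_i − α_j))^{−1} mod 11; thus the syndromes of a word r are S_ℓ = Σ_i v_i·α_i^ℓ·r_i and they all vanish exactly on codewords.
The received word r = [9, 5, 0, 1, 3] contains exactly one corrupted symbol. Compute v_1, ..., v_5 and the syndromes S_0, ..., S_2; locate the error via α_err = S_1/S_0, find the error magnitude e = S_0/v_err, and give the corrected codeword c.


S = (6, 8, 7), error at position 1, error magnitude e = 5, c = [4, 5, 0, 1, 3].

Step 1: column multipliers v_i = (∏_{j≠i}(α_i − α_j))^{−1} mod 11.
  i = 1 (α = 5): (5−4)(5−9)(5−8)(5−6) = 1·(−4)·(−3)·(−1) = −12 ≡ 10, so v_1 = 10^{−1} = 10 (mod 11).
  i = 2 (α = 4): (4−5)(4−9)(4−8)(4−6) = (−1)·(−5)·(−4)·(−2) = 40 ≡ 7, so v_2 = 7^{−1} = 8 (mod 11).
  i = 3 (α = 9): (9−5)(9−4)(9−8)(9−6) = 4·5·1·3 = 60 ≡ 5, so v_3 = 5^{−1} = 9 (mod 11).
  i = 4 (α = 8): (8−5)(8−4)(8−9)(8−6) = 3·4·(−1)·2 = −24 ≡ 9, so v_4 = 9^{−1} = 5 (mod 11).
  i = 5 (α = 6): (6−5)(6−4)(6−9)(6−8) = 1·2·(−3)·(−2) = 12 ≡ 1, so v_5 = 1^{−1} = 1 (mod 11).
  v = [10, 8, 9, 5, 1].
Step 2: syndromes of r = [9, 5, 0, 1, 3] (all sums mod 11).
  S_0 = Σ v_i r_i = 10·9 + 8·5 + 9·0 + 5·1 + 1·3 = 138 ≡ 6.
  S_1 = Σ v_i α_i r_i = 10·5·9 + 8·4·5 + 9·9·0 + 5·8·1 + 1·6·3 = 668 ≡ 8.
  α_i^2 mod 11 = [3, 5, 4, 9, 3].
  S_2 = Σ v_i α_i^2 r_i = 10·3·9 + 8·5·5 + 9·4·0 + 5·9·1 + 1·3·3 = 524 ≡ 7.
  S = (6, 8, 7) ≠ 0, so r is not a codeword (an error is present).
Step 3: locate the error. For a single error e at position i, S_ℓ = v_i·e·α_i^ℓ, so α_err = S_1/S_0.
  S_0^{−1} = 6^{−1} = 2 (mod 11), so α_err = 8·2 = 16 ≡ 5 = α_1. Error position i = 1.
  Consistency check: S_2/S_1 = 7·7 = 49 ≡ 5 = α_err ✓ (single-error assumption holds).
Step 4: error magnitude e = S_0/v_1 = S_0·∏_{j≠1}(α_1 − α_j) = 6·10 = 60 ≡ 5 (mod 11).
Step 5: correct position 1: c_1 = r_1 − e = 9 − 5 ≡ 4 (mod 11). Hence c = [4, 5, 0, 1, 3].
  Check: interpolating c through the α_i gives m(x) = 9 + 10·x (degree < 2) with m(α_i) = c_i for every i, so c is indeed a codeword.


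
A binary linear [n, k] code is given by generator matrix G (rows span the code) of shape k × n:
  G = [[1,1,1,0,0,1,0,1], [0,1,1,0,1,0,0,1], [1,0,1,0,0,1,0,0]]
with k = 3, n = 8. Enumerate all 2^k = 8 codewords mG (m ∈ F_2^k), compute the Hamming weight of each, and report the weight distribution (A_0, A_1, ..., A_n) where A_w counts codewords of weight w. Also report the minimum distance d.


Weight distribution: A_0 = 1, A_2 = 2, A_3 = 2, A_4 = 1, A_5 = 2. Minimum distance d = 2.

Enumerate all 2^3 = 8 messages m ∈ F_2^3.
For each, compute codeword c = mG in F_2^8, then tally its weight.
  m = 000 → c = 00000000, weight = 0.
  m = 100 → c = 11100101, weight = 5.
  m = 010 → c = 01101001, weight = 4.
  m = 110 → c = 10001100, weight = 3.
  m = 001 → c = 10100100, weight = 3.
  m = 101 → c = 01000001, weight = 2.
  m = 011 → c = 11001101, weight = 5.
  m = 111 → c = 00101000, weight = 2.
Tally weights:
  weight 0: 1 codewords.
  weight 2: 2 codewords.
  weight 3: 2 codewords.
  weight 4: 1 codewords.
  weight 5: 2 codewords.
Minimum distance d = smallest w > 0 with A_w > 0 = 2.
Sanity: Σ A_w = 8 = 2^3 = 8 ✓.
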